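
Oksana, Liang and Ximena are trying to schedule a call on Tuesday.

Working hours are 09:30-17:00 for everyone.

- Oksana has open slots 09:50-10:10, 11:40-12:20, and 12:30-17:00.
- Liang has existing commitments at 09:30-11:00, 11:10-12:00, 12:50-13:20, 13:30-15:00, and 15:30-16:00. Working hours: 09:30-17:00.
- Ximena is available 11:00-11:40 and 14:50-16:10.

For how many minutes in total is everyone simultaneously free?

Liang free within 09:30–17:00: 11:00–11:10, 12:00–12:50, 13:20–13:30, 15:00–15:30, 16:00–17:00.
Oksana ∩ Liang: 12:00–12:20, 12:30–12:50, 13:20–13:30, 15:00–15:30, 16:00–17:00.
Oksana ∩ Liang ∩ Ximena: 15:00–15:30, 16:00–16:10.
Total common minutes: 30 + 10 = 40.

40 minutes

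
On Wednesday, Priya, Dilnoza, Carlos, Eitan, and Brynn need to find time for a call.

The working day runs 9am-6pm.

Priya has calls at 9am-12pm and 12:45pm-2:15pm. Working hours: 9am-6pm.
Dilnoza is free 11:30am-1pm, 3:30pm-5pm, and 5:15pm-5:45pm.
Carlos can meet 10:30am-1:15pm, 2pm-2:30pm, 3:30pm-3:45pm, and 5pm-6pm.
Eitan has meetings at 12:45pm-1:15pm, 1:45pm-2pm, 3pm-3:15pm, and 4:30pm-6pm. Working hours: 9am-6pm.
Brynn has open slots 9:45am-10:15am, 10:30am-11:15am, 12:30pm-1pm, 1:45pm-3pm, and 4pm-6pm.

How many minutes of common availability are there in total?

15 minutes

Priya free within 09:00–18:00: 12:00–12:45, 14:15–18:00.
Eitan free within 09:00–18:00: 09:00–12:45, 13:15–13:45, 14:00–15:00, 15:15–16:30.
Priya ∩ Dilnoza: 12:00–12:45, 15:30–17:00, 17:15–17:45.
Priya ∩ Dilnoza ∩ Carlos: 12:00–12:45, 15:30–15:45, 17:15–17:45.
Priya ∩ Dilnoza ∩ Carlos ∩ Eitan: 12:00–12:45, 15:30–15:45.
Priya ∩ Dilnoza ∩ Carlos ∩ Eitan ∩ Brynn: 12:30–12:45.
Total common minutes: 15.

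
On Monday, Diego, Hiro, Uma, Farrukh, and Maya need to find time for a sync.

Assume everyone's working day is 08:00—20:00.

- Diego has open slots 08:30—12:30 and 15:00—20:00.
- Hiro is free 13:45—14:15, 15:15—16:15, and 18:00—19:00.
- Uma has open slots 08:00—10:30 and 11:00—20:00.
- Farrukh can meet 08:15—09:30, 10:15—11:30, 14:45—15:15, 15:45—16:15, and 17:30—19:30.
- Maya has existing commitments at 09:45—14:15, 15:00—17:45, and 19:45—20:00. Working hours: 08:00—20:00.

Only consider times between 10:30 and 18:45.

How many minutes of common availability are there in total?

Maya free within 08:00–20:00: 08:00–09:45, 14:15–15:00, 17:45–19:45.
Diego ∩ Hiro: 15:15–16:15, 18:00–19:00.
Diego ∩ Hiro ∩ Uma: 15:15–16:15, 18:00–19:00.
Diego ∩ Hiro ∩ Uma ∩ Farrukh: 15:45–16:15, 18:00–19:00.
Diego ∩ Hiro ∩ Uma ∩ Farrukh ∩ Maya: 18:00–19:00.
Restricted to 10:30–18:45: 18:00–18:45.
Total common minutes: 45.

45 minutes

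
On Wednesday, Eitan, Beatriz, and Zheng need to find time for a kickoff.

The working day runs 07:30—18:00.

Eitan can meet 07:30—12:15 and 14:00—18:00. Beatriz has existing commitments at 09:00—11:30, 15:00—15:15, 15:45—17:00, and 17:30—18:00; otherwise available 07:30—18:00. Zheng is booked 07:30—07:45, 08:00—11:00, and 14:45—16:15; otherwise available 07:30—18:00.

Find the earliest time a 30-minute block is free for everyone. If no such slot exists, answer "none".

11:30

Beatriz free within 07:30–18:00: 07:30–09:00, 11:30–15:00, 15:15–15:45, 17:00–17:30.
Zheng free within 07:30–18:00: 07:45–08:00, 11:00–14:45, 16:15–18:00.
Eitan ∩ Beatriz: 07:30–09:00, 11:30–12:15, 14:00–15:00, 15:15–15:45, 17:00–17:30.
Eitan ∩ Beatriz ∩ Zheng: 07:45–08:00, 11:30–12:15, 14:00–14:45, 17:00–17:30.
Windows ≥ 30 min: 11:30–12:15, 14:00–14:45, 17:00–17:30.
Earliest such window starts at 11:30.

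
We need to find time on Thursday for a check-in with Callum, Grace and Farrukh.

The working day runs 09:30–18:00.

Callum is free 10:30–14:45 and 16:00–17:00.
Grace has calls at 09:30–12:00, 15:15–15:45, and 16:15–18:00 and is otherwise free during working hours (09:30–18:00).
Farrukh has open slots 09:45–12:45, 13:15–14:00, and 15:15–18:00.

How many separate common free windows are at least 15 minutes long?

Grace free within 09:30–18:00: 12:00–15:15, 15:45–16:15.
Callum ∩ Grace: 12:00–14:45, 16:00–16:15.
Callum ∩ Grace ∩ Farrukh: 12:00–12:45, 13:15–14:00, 16:00–16:15.
Windows ≥ 15 min: 12:00–12:45, 13:15–14:00, 16:00–16:15.
That's 3 windows.

3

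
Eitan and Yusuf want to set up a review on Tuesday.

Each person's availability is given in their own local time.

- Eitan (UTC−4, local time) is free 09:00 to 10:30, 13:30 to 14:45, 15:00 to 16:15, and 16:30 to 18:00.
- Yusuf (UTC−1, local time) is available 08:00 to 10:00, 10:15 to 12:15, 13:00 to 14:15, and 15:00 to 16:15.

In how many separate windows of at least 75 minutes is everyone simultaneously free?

Eitan → UTC: 13:00–14:30, 17:30–18:45, 19:00–20:15, 20:30–22:00.
Yusuf → UTC: 09:00–11:00, 11:15–13:15, 14:00–15:15, 16:00–17:15.
Eitan ∩ Yusuf: 13:00–13:15, 14:00–14:30.
Windows ≥ 75 min: (none).
That's 0 windows.

0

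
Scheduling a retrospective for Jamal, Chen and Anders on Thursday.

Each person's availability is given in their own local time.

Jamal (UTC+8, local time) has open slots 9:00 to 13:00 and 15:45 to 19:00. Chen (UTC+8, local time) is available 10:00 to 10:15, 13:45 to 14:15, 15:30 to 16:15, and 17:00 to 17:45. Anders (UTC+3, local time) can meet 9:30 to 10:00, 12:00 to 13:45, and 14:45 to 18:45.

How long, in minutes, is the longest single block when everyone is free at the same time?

45 minutes

Jamal → UTC: 01:00–05:00, 07:45–11:00.
Chen → UTC: 02:00–02:15, 05:45–06:15, 07:30–08:15, 09:00–09:45.
Anders → UTC: 06:30–07:00, 09:00–10:45, 11:45–15:45.
Jamal ∩ Chen: 02:00–02:15, 07:45–08:15, 09:00–09:45.
Jamal ∩ Chen ∩ Anders: 09:00–09:45.
Single common window of 45 minutes.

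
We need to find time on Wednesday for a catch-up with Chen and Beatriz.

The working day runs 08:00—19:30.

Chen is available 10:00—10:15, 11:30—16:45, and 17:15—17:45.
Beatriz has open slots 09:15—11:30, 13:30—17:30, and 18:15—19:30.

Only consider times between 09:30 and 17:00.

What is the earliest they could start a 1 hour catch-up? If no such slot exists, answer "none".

13:30

Chen ∩ Beatriz: 10:00–10:15, 13:30–16:45, 17:15–17:30.
Restricted to 09:30–17:00: 10:00–10:15, 13:30–16:45.
Windows ≥ 60 min: 13:30–16:45.
Earliest such window starts at 13:30.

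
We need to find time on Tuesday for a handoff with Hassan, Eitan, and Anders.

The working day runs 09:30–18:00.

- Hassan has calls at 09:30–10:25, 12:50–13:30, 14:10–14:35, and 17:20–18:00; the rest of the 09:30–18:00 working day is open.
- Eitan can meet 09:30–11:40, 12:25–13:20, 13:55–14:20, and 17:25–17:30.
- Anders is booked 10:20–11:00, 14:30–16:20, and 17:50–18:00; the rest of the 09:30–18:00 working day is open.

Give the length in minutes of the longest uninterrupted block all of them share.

Hassan free within 09:30–18:00: 10:25–12:50, 13:30–14:10, 14:35–17:20.
Anders free within 09:30–18:00: 09:30–10:20, 11:00–14:30, 16:20–17:50.
Hassan ∩ Eitan: 10:25–11:40, 12:25–12:50, 13:55–14:10.
Hassan ∩ Eitan ∩ Anders: 11:00–11:40, 12:25–12:50, 13:55–14:10.
Common window lengths: 40, 25, 15 min; longest is 40.

40 minutes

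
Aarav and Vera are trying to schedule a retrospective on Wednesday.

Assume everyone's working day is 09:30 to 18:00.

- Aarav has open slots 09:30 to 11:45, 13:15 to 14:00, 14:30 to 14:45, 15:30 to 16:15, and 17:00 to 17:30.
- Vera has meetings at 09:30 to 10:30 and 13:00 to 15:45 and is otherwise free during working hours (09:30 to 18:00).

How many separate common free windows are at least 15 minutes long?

3

Vera free within 09:30–18:00: 10:30–13:00, 15:45–18:00.
Aarav ∩ Vera: 10:30–11:45, 15:45–16:15, 17:00–17:30.
Windows ≥ 15 min: 10:30–11:45, 15:45–16:15, 17:00–17:30.
That's 3 windows.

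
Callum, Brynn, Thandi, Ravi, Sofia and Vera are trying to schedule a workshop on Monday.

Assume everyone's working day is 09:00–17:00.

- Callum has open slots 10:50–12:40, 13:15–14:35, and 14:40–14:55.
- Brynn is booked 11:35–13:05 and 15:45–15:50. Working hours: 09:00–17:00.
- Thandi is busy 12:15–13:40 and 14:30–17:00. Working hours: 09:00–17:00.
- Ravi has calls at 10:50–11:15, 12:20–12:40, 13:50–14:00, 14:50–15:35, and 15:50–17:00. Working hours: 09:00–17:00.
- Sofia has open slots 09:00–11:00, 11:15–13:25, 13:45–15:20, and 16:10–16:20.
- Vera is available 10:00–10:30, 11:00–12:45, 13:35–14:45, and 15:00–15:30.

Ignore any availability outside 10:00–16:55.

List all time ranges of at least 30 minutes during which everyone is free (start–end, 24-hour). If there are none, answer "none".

Brynn free within 09:00–17:00: 09:00–11:35, 13:05–15:45, 15:50–17:00.
Thandi free within 09:00–17:00: 09:00–12:15, 13:40–14:30.
Ravi free within 09:00–17:00: 09:00–10:50, 11:15–12:20, 12:40–13:50, 14:00–14:50, 15:35–15:50.
Callum ∩ Brynn: 10:50–11:35, 13:15–14:35, 14:40–14:55.
Callum ∩ Brynn ∩ Thandi: 10:50–11:35, 13:40–14:30.
Callum ∩ Brynn ∩ Thandi ∩ Ravi: 11:15–11:35, 13:40–13:50, 14:00–14:30.
Callum ∩ Brynn ∩ Thandi ∩ Ravi ∩ Sofia: 11:15–11:35, 13:45–13:50, 14:00–14:30.
Callum ∩ Brynn ∩ Thandi ∩ Ravi ∩ Sofia ∩ Vera: 11:15–11:35, 13:45–13:50, 14:00–14:30.
Restricted to 10:00–16:55: 11:15–11:35, 13:45–13:50, 14:00–14:30.
Windows ≥ 30 min: 14:00–14:30.

14:00–14:30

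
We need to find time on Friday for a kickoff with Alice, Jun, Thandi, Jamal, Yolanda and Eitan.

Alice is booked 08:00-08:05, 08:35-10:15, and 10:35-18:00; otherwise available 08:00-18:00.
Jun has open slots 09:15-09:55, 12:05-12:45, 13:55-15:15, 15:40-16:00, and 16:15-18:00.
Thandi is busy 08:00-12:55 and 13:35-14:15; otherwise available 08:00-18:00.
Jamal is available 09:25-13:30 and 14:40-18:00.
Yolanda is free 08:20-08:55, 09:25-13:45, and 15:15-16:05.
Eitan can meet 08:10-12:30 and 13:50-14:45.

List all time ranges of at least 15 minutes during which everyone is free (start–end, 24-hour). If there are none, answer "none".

Alice free within 08:00–18:00: 08:05–08:35, 10:15–10:35.
Thandi free within 08:00–18:00: 12:55–13:35, 14:15–18:00.
Alice ∩ Jun: (none).
Alice ∩ Jun ∩ Thandi: (none).
Alice ∩ Jun ∩ Thandi ∩ Jamal: (none).
Alice ∩ Jun ∩ Thandi ∩ Jamal ∩ Yolanda: (none).
Alice ∩ Jun ∩ Thandi ∩ Jamal ∩ Yolanda ∩ Eitan: (none).
Windows ≥ 15 min: (none).

none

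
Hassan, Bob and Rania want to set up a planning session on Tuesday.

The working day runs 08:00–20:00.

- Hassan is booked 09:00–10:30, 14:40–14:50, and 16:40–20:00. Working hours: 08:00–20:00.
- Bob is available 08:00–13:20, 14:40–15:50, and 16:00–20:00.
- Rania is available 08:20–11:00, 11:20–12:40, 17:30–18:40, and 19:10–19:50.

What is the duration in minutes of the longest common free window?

Hassan free within 08:00–20:00: 08:00–09:00, 10:30–14:40, 14:50–16:40.
Hassan ∩ Bob: 08:00–09:00, 10:30–13:20, 14:50–15:50, 16:00–16:40.
Hassan ∩ Bob ∩ Rania: 08:20–09:00, 10:30–11:00, 11:20–12:40.
Common window lengths: 40, 30, 80 min; longest is 80.

80 minutes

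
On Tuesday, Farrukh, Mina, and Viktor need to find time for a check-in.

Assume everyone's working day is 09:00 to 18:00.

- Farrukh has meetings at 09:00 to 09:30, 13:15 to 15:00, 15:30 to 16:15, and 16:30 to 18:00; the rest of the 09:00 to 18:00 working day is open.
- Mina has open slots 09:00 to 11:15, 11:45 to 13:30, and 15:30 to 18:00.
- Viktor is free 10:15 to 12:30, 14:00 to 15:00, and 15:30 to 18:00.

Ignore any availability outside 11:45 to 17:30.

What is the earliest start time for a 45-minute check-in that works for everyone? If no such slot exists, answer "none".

Farrukh free within 09:00–18:00: 09:30–13:15, 15:00–15:30, 16:15–16:30.
Farrukh ∩ Mina: 09:30–11:15, 11:45–13:15, 16:15–16:30.
Farrukh ∩ Mina ∩ Viktor: 10:15–11:15, 11:45–12:30, 16:15–16:30.
Restricted to 11:45–17:30: 11:45–12:30, 16:15–16:30.
Windows ≥ 45 min: 11:45–12:30.
Earliest such window starts at 11:45.

11:45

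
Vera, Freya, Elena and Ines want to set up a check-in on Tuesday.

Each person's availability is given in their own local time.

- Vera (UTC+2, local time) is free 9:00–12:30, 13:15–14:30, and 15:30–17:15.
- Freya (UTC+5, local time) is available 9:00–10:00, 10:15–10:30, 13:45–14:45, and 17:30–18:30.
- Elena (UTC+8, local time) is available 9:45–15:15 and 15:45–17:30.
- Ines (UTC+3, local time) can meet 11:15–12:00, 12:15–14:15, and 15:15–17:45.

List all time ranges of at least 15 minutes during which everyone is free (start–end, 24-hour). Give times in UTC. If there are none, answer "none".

08:45–09:00, 09:15–09:30

Vera → UTC: 07:00–10:30, 11:15–12:30, 13:30–15:15.
Freya → UTC: 04:00–05:00, 05:15–05:30, 08:45–09:45, 12:30–13:30.
Elena → UTC: 01:45–07:15, 07:45–09:30.
Ines → UTC: 08:15–09:00, 09:15–11:15, 12:15–14:45.
Vera ∩ Freya: 08:45–09:45.
Vera ∩ Freya ∩ Elena: 08:45–09:30.
Vera ∩ Freya ∩ Elena ∩ Ines: 08:45–09:00, 09:15–09:30.
Windows ≥ 15 min: 08:45–09:00, 09:15–09:30.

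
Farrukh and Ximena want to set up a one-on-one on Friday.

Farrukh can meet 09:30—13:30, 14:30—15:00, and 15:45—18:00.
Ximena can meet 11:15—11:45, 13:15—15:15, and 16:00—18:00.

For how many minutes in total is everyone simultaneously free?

Farrukh ∩ Ximena: 11:15–11:45, 13:15–13:30, 14:30–15:00, 16:00–18:00.
Total common minutes: 30 + 15 + 30 + 120 = 195.

195 minutes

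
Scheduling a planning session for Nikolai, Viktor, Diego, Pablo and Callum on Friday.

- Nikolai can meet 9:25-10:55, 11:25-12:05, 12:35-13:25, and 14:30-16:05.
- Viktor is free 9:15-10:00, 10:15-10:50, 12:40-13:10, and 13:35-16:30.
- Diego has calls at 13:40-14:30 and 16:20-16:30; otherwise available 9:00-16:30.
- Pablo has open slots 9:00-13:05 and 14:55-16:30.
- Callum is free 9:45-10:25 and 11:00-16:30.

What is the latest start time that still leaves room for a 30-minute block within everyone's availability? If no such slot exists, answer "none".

15:35

Diego free within 09:00–16:30: 09:00–13:40, 14:30–16:20.
Nikolai ∩ Viktor: 09:25–10:00, 10:15–10:50, 12:40–13:10, 14:30–16:05.
Nikolai ∩ Viktor ∩ Diego: 09:25–10:00, 10:15–10:50, 12:40–13:10, 14:30–16:05.
Nikolai ∩ Viktor ∩ Diego ∩ Pablo: 09:25–10:00, 10:15–10:50, 12:40–13:05, 14:55–16:05.
Nikolai ∩ Viktor ∩ Diego ∩ Pablo ∩ Callum: 09:45–10:00, 10:15–10:25, 12:40–13:05, 14:55–16:05.
Windows ≥ 30 min: 14:55–16:05.
Latest start in the last window 14:55–16:05 is 16:05 − 30 min = 15:35.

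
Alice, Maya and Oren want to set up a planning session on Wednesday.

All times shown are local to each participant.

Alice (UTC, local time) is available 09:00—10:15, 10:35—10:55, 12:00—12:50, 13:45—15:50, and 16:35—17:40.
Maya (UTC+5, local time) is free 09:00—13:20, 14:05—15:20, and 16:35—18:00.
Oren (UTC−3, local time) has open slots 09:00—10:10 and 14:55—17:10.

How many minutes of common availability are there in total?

Alice → UTC: 09:00–10:15, 10:35–10:55, 12:00–12:50, 13:45–15:50, 16:35–17:40.
Maya → UTC: 04:00–08:20, 09:05–10:20, 11:35–13:00.
Oren → UTC: 12:00–13:10, 17:55–20:10.
Alice ∩ Maya: 09:05–10:15, 12:00–12:50.
Alice ∩ Maya ∩ Oren: 12:00–12:50.
Total common minutes: 50.

50 minutes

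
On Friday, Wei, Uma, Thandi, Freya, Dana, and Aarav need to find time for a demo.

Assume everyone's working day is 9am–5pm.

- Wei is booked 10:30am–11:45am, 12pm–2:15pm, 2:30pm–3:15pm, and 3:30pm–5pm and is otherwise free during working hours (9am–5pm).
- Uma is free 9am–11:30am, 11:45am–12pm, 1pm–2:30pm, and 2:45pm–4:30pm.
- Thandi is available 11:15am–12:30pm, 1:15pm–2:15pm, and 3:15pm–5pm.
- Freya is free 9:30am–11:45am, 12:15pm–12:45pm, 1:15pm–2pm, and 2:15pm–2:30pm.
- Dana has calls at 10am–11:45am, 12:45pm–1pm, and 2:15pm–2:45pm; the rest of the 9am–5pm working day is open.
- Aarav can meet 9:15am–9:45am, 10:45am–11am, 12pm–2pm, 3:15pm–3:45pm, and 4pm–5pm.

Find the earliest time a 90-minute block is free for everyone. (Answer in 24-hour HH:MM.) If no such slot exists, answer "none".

none

Wei free within 09:00–17:00: 09:00–10:30, 11:45–12:00, 14:15–14:30, 15:15–15:30.
Dana free within 09:00–17:00: 09:00–10:00, 11:45–12:45, 13:00–14:15, 14:45–17:00.
Wei ∩ Uma: 09:00–10:30, 11:45–12:00, 14:15–14:30, 15:15–15:30.
Wei ∩ Uma ∩ Thandi: 11:45–12:00, 15:15–15:30.
Wei ∩ Uma ∩ Thandi ∩ Freya: (none).
Wei ∩ Uma ∩ Thandi ∩ Freya ∩ Dana: (none).
Wei ∩ Uma ∩ Thandi ∩ Freya ∩ Dana ∩ Aarav: (none).
Windows ≥ 90 min: (none).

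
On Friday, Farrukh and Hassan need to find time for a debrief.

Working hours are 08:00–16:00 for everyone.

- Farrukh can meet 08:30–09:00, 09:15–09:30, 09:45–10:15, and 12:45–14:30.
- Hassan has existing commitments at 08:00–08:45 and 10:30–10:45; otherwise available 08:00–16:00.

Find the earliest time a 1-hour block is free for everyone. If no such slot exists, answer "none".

12:45

Hassan free within 08:00–16:00: 08:45–10:30, 10:45–16:00.
Farrukh ∩ Hassan: 08:45–09:00, 09:15–09:30, 09:45–10:15, 12:45–14:30.
Windows ≥ 60 min: 12:45–14:30.
Earliest such window starts at 12:45.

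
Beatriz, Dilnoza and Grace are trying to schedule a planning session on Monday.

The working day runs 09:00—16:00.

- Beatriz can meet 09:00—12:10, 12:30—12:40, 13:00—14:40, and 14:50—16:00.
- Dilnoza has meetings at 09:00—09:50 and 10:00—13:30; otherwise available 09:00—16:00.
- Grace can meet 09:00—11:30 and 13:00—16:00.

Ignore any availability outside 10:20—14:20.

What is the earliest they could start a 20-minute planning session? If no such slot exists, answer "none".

13:30

Dilnoza free within 09:00–16:00: 09:50–10:00, 13:30–16:00.
Beatriz ∩ Dilnoza: 09:50–10:00, 13:30–14:40, 14:50–16:00.
Beatriz ∩ Dilnoza ∩ Grace: 09:50–10:00, 13:30–14:40, 14:50–16:00.
Restricted to 10:20–14:20: 13:30–14:20.
Windows ≥ 20 min: 13:30–14:20.
Earliest such window starts at 13:30.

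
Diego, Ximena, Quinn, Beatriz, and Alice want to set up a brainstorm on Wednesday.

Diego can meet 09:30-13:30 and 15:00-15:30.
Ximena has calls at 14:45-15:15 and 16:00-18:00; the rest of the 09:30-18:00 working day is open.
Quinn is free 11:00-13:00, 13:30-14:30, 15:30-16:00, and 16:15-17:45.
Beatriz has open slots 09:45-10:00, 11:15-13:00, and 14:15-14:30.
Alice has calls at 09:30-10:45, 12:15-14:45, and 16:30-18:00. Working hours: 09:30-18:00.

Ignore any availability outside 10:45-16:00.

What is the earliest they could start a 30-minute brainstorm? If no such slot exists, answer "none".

11:15

Ximena free within 09:30–18:00: 09:30–14:45, 15:15–16:00.
Alice free within 09:30–18:00: 10:45–12:15, 14:45–16:30.
Diego ∩ Ximena: 09:30–13:30, 15:15–15:30.
Diego ∩ Ximena ∩ Quinn: 11:00–13:00.
Diego ∩ Ximena ∩ Quinn ∩ Beatriz: 11:15–13:00.
Diego ∩ Ximena ∩ Quinn ∩ Beatriz ∩ Alice: 11:15–12:15.
Restricted to 10:45–16:00: 11:15–12:15.
Windows ≥ 30 min: 11:15–12:15.
Earliest such window starts at 11:15.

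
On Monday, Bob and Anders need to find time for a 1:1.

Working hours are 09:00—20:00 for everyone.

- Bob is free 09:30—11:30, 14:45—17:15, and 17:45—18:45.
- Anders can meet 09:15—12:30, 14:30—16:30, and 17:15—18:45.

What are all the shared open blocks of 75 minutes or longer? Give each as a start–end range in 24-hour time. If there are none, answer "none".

Bob ∩ Anders: 09:30–11:30, 14:45–16:30, 17:45–18:45.
Windows ≥ 75 min: 09:30–11:30, 14:45–16:30.

09:30–11:30, 14:45–16:30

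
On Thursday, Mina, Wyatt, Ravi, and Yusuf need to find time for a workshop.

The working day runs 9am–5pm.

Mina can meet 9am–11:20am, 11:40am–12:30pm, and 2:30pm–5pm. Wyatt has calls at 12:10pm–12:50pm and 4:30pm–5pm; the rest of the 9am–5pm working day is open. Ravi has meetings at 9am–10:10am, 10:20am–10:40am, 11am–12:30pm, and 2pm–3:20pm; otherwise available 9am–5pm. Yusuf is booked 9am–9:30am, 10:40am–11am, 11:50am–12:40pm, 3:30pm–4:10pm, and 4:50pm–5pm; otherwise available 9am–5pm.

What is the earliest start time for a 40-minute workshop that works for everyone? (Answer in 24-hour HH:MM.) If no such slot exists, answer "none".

Wyatt free within 09:00–17:00: 09:00–12:10, 12:50–16:30.
Ravi free within 09:00–17:00: 10:10–10:20, 10:40–11:00, 12:30–14:00, 15:20–17:00.
Yusuf free within 09:00–17:00: 09:30–10:40, 11:00–11:50, 12:40–15:30, 16:10–16:50.
Mina ∩ Wyatt: 09:00–11:20, 11:40–12:10, 14:30–16:30.
Mina ∩ Wyatt ∩ Ravi: 10:10–10:20, 10:40–11:00, 15:20–16:30.
Mina ∩ Wyatt ∩ Ravi ∩ Yusuf: 10:10–10:20, 15:20–15:30, 16:10–16:30.
Windows ≥ 40 min: (none).

none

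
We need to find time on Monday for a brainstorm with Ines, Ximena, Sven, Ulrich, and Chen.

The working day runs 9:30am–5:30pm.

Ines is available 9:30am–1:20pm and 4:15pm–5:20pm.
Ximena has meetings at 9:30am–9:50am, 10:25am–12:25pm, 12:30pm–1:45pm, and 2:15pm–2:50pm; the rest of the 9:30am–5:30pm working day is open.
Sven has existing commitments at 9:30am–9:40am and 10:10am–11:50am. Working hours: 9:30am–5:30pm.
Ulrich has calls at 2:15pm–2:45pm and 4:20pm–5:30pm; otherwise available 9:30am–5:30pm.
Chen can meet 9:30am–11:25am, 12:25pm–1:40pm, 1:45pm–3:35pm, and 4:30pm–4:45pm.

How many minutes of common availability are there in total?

Ximena free within 09:30–17:30: 09:50–10:25, 12:25–12:30, 13:45–14:15, 14:50–17:30.
Sven free within 09:30–17:30: 09:40–10:10, 11:50–17:30.
Ulrich free within 09:30–17:30: 09:30–14:15, 14:45–16:20.
Ines ∩ Ximena: 09:50–10:25, 12:25–12:30, 16:15–17:20.
Ines ∩ Ximena ∩ Sven: 09:50–10:10, 12:25–12:30, 16:15–17:20.
Ines ∩ Ximena ∩ Sven ∩ Ulrich: 09:50–10:10, 12:25–12:30, 16:15–16:20.
Ines ∩ Ximena ∩ Sven ∩ Ulrich ∩ Chen: 09:50–10:10, 12:25–12:30.
Total common minutes: 20 + 5 = 25.

25 minutes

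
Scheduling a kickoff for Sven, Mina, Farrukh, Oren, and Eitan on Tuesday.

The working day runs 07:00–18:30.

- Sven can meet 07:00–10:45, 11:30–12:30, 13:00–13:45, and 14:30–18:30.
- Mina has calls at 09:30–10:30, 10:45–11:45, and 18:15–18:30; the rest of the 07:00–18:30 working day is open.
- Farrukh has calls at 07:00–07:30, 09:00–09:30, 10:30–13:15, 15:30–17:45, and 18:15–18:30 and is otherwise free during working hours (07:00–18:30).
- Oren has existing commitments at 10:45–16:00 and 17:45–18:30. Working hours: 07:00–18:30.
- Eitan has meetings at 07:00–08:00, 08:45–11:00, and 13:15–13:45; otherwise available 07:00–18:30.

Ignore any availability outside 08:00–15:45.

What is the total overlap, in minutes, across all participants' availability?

Mina free within 07:00–18:30: 07:00–09:30, 10:30–10:45, 11:45–18:15.
Farrukh free within 07:00–18:30: 07:30–09:00, 09:30–10:30, 13:15–15:30, 17:45–18:15.
Oren free within 07:00–18:30: 07:00–10:45, 16:00–17:45.
Eitan free within 07:00–18:30: 08:00–08:45, 11:00–13:15, 13:45–18:30.
Sven ∩ Mina: 07:00–09:30, 10:30–10:45, 11:45–12:30, 13:00–13:45, 14:30–18:15.
Sven ∩ Mina ∩ Farrukh: 07:30–09:00, 13:15–13:45, 14:30–15:30, 17:45–18:15.
Sven ∩ Mina ∩ Farrukh ∩ Oren: 07:30–09:00.
Sven ∩ Mina ∩ Farrukh ∩ Oren ∩ Eitan: 08:00–08:45.
Restricted to 08:00–15:45: 08:00–08:45.
Total common minutes: 45.

45 minutes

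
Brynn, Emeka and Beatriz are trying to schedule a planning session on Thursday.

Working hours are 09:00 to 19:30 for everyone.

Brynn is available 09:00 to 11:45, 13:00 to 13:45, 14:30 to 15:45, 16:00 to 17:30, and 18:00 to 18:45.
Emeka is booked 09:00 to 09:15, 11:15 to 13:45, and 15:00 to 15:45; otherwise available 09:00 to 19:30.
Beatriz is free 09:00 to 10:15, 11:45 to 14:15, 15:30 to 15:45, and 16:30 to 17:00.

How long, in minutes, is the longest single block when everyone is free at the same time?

Emeka free within 09:00–19:30: 09:15–11:15, 13:45–15:00, 15:45–19:30.
Brynn ∩ Emeka: 09:15–11:15, 14:30–15:00, 16:00–17:30, 18:00–18:45.
Brynn ∩ Emeka ∩ Beatriz: 09:15–10:15, 16:30–17:00.
Common window lengths: 60, 30 min; longest is 60.

60 minutes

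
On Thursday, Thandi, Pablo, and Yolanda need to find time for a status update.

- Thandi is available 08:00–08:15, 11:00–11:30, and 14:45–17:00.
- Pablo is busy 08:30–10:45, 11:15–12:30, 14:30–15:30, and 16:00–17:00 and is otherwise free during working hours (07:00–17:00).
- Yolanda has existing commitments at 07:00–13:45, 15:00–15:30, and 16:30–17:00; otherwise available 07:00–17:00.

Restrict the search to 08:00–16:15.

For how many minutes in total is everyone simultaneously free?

30 minutes

Pablo free within 07:00–17:00: 07:00–08:30, 10:45–11:15, 12:30–14:30, 15:30–16:00.
Yolanda free within 07:00–17:00: 13:45–15:00, 15:30–16:30.
Thandi ∩ Pablo: 08:00–08:15, 11:00–11:15, 15:30–16:00.
Thandi ∩ Pablo ∩ Yolanda: 15:30–16:00.
Restricted to 08:00–16:15: 15:30–16:00.
Total common minutes: 30.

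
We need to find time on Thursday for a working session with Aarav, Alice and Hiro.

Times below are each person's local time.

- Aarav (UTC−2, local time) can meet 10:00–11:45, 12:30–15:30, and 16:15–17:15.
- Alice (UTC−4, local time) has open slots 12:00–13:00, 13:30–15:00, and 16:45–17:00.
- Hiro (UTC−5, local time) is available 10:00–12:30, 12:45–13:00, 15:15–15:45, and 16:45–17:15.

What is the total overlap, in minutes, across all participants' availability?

60 minutes

Aarav → UTC: 12:00–13:45, 14:30–17:30, 18:15–19:15.
Alice → UTC: 16:00–17:00, 17:30–19:00, 20:45–21:00.
Hiro → UTC: 15:00–17:30, 17:45–18:00, 20:15–20:45, 21:45–22:15.
Aarav ∩ Alice: 16:00–17:00, 18:15–19:00.
Aarav ∩ Alice ∩ Hiro: 16:00–17:00.
Total common minutes: 60.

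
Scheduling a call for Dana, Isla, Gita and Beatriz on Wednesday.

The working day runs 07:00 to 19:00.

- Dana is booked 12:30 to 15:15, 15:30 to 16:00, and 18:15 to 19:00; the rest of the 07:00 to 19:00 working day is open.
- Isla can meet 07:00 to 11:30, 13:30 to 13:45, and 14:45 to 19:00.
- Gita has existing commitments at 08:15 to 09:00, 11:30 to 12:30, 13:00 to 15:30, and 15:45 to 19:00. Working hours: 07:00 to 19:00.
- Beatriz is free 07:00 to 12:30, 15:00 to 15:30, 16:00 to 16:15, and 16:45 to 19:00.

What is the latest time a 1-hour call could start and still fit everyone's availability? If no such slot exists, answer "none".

10:30

Dana free within 07:00–19:00: 07:00–12:30, 15:15–15:30, 16:00–18:15.
Gita free within 07:00–19:00: 07:00–08:15, 09:00–11:30, 12:30–13:00, 15:30–15:45.
Dana ∩ Isla: 07:00–11:30, 15:15–15:30, 16:00–18:15.
Dana ∩ Isla ∩ Gita: 07:00–08:15, 09:00–11:30.
Dana ∩ Isla ∩ Gita ∩ Beatriz: 07:00–08:15, 09:00–11:30.
Windows ≥ 60 min: 07:00–08:15, 09:00–11:30.
Latest start in the last window 09:00–11:30 is 11:30 − 60 min = 10:30.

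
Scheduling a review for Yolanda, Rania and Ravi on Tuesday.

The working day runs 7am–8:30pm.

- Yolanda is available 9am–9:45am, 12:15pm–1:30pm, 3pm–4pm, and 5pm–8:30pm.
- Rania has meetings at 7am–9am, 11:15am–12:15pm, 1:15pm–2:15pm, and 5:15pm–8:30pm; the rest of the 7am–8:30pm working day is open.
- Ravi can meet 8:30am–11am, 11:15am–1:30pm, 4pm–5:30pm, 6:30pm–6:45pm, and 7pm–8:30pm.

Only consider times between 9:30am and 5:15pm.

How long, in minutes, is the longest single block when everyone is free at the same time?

Rania free within 07:00–20:30: 09:00–11:15, 12:15–13:15, 14:15–17:15.
Yolanda ∩ Rania: 09:00–09:45, 12:15–13:15, 15:00–16:00, 17:00–17:15.
Yolanda ∩ Rania ∩ Ravi: 09:00–09:45, 12:15–13:15, 17:00–17:15.
Restricted to 09:30–17:15: 09:30–09:45, 12:15–13:15, 17:00–17:15.
Common window lengths: 15, 60, 15 min; longest is 60.

60 minutes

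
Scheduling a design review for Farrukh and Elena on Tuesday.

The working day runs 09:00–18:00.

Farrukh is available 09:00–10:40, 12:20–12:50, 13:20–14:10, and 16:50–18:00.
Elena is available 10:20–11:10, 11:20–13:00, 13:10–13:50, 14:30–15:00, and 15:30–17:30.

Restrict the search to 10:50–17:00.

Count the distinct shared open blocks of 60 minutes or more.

0

Farrukh ∩ Elena: 10:20–10:40, 12:20–12:50, 13:20–13:50, 16:50–17:30.
Restricted to 10:50–17:00: 12:20–12:50, 13:20–13:50, 16:50–17:00.
Windows ≥ 60 min: (none).
That's 0 windows.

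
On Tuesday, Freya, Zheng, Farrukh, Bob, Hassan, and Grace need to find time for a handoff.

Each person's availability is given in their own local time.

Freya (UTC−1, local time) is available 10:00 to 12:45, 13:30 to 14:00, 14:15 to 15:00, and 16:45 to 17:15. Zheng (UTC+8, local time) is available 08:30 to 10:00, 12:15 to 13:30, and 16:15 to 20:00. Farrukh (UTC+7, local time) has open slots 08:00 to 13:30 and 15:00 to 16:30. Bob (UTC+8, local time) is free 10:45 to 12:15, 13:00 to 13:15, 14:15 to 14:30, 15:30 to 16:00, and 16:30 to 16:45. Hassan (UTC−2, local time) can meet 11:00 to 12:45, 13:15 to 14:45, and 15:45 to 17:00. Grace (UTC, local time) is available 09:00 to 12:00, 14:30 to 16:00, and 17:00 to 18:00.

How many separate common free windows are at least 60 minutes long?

Freya → UTC: 11:00–13:45, 14:30–15:00, 15:15–16:00, 17:45–18:15.
Zheng → UTC: 00:30–02:00, 04:15–05:30, 08:15–12:00.
Farrukh → UTC: 01:00–06:30, 08:00–09:30.
Bob → UTC: 02:45–04:15, 05:00–05:15, 06:15–06:30, 07:30–08:00, 08:30–08:45.
Hassan → UTC: 13:00–14:45, 15:15–16:45, 17:45–19:00.
Grace → UTC: 09:00–12:00, 14:30–16:00, 17:00–18:00.
Freya ∩ Zheng: 11:00–12:00.
Freya ∩ Zheng ∩ Farrukh: (none).
Freya ∩ Zheng ∩ Farrukh ∩ Bob: (none).
Freya ∩ Zheng ∩ Farrukh ∩ Bob ∩ Hassan: (none).
Freya ∩ Zheng ∩ Farrukh ∩ Bob ∩ Hassan ∩ Grace: (none).
Windows ≥ 60 min: (none).
That's 0 windows.

0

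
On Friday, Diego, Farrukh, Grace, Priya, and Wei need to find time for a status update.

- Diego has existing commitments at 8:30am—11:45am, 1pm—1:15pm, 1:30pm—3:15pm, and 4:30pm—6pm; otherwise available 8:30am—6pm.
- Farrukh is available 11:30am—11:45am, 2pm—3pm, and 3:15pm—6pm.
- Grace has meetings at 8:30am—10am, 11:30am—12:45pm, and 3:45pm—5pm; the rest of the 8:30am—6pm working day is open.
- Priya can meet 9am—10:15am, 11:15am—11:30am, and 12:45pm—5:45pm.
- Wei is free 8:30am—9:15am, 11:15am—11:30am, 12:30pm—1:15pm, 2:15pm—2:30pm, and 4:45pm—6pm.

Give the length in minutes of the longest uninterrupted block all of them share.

Diego free within 08:30–18:00: 11:45–13:00, 13:15–13:30, 15:15–16:30.
Grace free within 08:30–18:00: 10:00–11:30, 12:45–15:45, 17:00–18:00.
Diego ∩ Farrukh: 15:15–16:30.
Diego ∩ Farrukh ∩ Grace: 15:15–15:45.
Diego ∩ Farrukh ∩ Grace ∩ Priya: 15:15–15:45.
Diego ∩ Farrukh ∩ Grace ∩ Priya ∩ Wei: (none).
No common window.

0 minutes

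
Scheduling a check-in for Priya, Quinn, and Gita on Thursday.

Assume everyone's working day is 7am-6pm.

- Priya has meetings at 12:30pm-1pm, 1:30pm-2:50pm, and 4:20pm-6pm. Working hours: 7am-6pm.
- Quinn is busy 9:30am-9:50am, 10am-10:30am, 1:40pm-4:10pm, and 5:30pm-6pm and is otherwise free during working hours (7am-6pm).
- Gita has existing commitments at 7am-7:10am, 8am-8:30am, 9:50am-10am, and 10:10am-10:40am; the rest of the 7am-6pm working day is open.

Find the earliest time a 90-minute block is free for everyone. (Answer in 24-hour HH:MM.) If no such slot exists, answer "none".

10:40

Priya free within 07:00–18:00: 07:00–12:30, 13:00–13:30, 14:50–16:20.
Quinn free within 07:00–18:00: 07:00–09:30, 09:50–10:00, 10:30–13:40, 16:10–17:30.
Gita free within 07:00–18:00: 07:10–08:00, 08:30–09:50, 10:00–10:10, 10:40–18:00.
Priya ∩ Quinn: 07:00–09:30, 09:50–10:00, 10:30–12:30, 13:00–13:30, 16:10–16:20.
Priya ∩ Quinn ∩ Gita: 07:10–08:00, 08:30–09:30, 10:40–12:30, 13:00–13:30, 16:10–16:20.
Windows ≥ 90 min: 10:40–12:30.
Earliest such window starts at 10:40.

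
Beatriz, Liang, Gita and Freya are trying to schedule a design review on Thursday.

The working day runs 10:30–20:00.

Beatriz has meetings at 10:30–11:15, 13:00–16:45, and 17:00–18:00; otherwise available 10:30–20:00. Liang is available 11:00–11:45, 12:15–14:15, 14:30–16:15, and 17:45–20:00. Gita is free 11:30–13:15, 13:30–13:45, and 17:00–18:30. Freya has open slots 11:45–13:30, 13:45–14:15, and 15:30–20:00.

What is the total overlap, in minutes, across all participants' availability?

75 minutes

Beatriz free within 10:30–20:00: 11:15–13:00, 16:45–17:00, 18:00–20:00.
Beatriz ∩ Liang: 11:15–11:45, 12:15–13:00, 18:00–20:00.
Beatriz ∩ Liang ∩ Gita: 11:30–11:45, 12:15–13:00, 18:00–18:30.
Beatriz ∩ Liang ∩ Gita ∩ Freya: 12:15–13:00, 18:00–18:30.
Total common minutes: 45 + 30 = 75.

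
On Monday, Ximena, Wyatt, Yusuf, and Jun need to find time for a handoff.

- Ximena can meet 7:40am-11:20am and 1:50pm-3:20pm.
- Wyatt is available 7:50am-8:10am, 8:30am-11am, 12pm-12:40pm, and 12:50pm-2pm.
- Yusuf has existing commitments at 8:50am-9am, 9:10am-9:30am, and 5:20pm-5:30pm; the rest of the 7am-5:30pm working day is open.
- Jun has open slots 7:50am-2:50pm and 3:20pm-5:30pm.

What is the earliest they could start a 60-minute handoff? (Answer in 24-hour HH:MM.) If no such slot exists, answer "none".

09:30

Yusuf free within 07:00–17:30: 07:00–08:50, 09:00–09:10, 09:30–17:20.
Ximena ∩ Wyatt: 07:50–08:10, 08:30–11:00, 13:50–14:00.
Ximena ∩ Wyatt ∩ Yusuf: 07:50–08:10, 08:30–08:50, 09:00–09:10, 09:30–11:00, 13:50–14:00.
Ximena ∩ Wyatt ∩ Yusuf ∩ Jun: 07:50–08:10, 08:30–08:50, 09:00–09:10, 09:30–11:00, 13:50–14:00.
Windows ≥ 60 min: 09:30–11:00.
Earliest such window starts at 09:30.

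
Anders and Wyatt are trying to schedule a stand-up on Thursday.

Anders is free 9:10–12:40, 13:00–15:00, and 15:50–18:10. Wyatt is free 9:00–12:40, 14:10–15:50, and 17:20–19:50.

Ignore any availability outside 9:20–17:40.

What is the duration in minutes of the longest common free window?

200 minutes

Anders ∩ Wyatt: 09:10–12:40, 14:10–15:00, 17:20–18:10.
Restricted to 09:20–17:40: 09:20–12:40, 14:10–15:00, 17:20–17:40.
Common window lengths: 200, 50, 20 min; longest is 200.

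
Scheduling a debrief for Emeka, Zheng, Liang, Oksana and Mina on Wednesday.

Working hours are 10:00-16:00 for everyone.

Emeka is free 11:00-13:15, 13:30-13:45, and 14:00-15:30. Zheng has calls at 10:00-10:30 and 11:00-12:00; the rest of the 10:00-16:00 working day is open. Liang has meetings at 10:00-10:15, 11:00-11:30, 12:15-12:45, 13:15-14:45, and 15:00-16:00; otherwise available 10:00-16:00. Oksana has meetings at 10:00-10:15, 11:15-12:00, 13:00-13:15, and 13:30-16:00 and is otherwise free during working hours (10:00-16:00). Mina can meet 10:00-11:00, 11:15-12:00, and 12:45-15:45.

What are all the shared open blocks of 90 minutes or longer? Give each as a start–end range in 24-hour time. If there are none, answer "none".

Zheng free within 10:00–16:00: 10:30–11:00, 12:00–16:00.
Liang free within 10:00–16:00: 10:15–11:00, 11:30–12:15, 12:45–13:15, 14:45–15:00.
Oksana free within 10:00–16:00: 10:15–11:15, 12:00–13:00, 13:15–13:30.
Emeka ∩ Zheng: 12:00–13:15, 13:30–13:45, 14:00–15:30.
Emeka ∩ Zheng ∩ Liang: 12:00–12:15, 12:45–13:15, 14:45–15:00.
Emeka ∩ Zheng ∩ Liang ∩ Oksana: 12:00–12:15, 12:45–13:00.
Emeka ∩ Zheng ∩ Liang ∩ Oksana ∩ Mina: 12:45–13:00.
Windows ≥ 90 min: (none).

none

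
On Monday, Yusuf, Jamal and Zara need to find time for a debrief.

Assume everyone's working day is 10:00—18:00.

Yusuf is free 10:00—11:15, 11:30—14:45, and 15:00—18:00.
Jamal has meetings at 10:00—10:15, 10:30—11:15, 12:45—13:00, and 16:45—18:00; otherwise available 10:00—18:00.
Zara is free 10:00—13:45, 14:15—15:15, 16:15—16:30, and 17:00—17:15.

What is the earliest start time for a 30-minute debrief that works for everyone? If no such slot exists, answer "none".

Jamal free within 10:00–18:00: 10:15–10:30, 11:15–12:45, 13:00–16:45.
Yusuf ∩ Jamal: 10:15–10:30, 11:30–12:45, 13:00–14:45, 15:00–16:45.
Yusuf ∩ Jamal ∩ Zara: 10:15–10:30, 11:30–12:45, 13:00–13:45, 14:15–14:45, 15:00–15:15, 16:15–16:30.
Windows ≥ 30 min: 11:30–12:45, 13:00–13:45, 14:15–14:45.
Earliest such window starts at 11:30.

11:30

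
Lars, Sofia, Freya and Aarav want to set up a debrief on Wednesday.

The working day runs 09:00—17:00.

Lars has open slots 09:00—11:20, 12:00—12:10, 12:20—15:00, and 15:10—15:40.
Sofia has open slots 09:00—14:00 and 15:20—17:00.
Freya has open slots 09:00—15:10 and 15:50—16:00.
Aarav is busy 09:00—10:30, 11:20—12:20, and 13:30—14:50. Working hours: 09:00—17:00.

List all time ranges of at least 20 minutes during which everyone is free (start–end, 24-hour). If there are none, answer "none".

10:30–11:20, 12:20–13:30

Aarav free within 09:00–17:00: 10:30–11:20, 12:20–13:30, 14:50–17:00.
Lars ∩ Sofia: 09:00–11:20, 12:00–12:10, 12:20–14:00, 15:20–15:40.
Lars ∩ Sofia ∩ Freya: 09:00–11:20, 12:00–12:10, 12:20–14:00.
Lars ∩ Sofia ∩ Freya ∩ Aarav: 10:30–11:20, 12:20–13:30.
Windows ≥ 20 min: 10:30–11:20, 12:20–13:30.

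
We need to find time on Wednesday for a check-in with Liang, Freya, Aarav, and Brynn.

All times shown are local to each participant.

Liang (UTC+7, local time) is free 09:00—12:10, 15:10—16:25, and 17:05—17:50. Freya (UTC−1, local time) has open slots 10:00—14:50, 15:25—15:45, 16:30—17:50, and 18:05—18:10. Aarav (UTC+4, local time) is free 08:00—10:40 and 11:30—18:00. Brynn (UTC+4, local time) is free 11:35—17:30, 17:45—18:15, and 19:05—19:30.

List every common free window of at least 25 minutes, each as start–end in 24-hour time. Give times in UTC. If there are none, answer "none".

none

Liang → UTC: 02:00–05:10, 08:10–09:25, 10:05–10:50.
Freya → UTC: 11:00–15:50, 16:25–16:45, 17:30–18:50, 19:05–19:10.
Aarav → UTC: 04:00–06:40, 07:30–14:00.
Brynn → UTC: 07:35–13:30, 13:45–14:15, 15:05–15:30.
Liang ∩ Freya: (none).
Liang ∩ Freya ∩ Aarav: (none).
Liang ∩ Freya ∩ Aarav ∩ Brynn: (none).
Windows ≥ 25 min: (none).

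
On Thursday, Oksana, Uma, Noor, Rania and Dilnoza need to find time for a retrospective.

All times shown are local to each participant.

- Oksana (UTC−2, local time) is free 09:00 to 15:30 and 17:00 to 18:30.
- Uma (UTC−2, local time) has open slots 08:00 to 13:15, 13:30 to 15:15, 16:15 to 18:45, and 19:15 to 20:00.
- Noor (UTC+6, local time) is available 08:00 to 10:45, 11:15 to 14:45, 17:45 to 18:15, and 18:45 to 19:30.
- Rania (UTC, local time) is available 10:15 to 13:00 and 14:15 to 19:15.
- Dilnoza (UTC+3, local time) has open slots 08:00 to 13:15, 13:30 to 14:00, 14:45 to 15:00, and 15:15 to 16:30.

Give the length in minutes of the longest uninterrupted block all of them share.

Oksana → UTC: 11:00–17:30, 19:00–20:30.
Uma → UTC: 10:00–15:15, 15:30–17:15, 18:15–20:45, 21:15–22:00.
Noor → UTC: 02:00–04:45, 05:15–08:45, 11:45–12:15, 12:45–13:30.
Rania → UTC: 10:15–13:00, 14:15–19:15.
Dilnoza → UTC: 05:00–10:15, 10:30–11:00, 11:45–12:00, 12:15–13:30.
Oksana ∩ Uma: 11:00–15:15, 15:30–17:15, 19:00–20:30.
Oksana ∩ Uma ∩ Noor: 11:45–12:15, 12:45–13:30.
Oksana ∩ Uma ∩ Noor ∩ Rania: 11:45–12:15, 12:45–13:00.
Oksana ∩ Uma ∩ Noor ∩ Rania ∩ Dilnoza: 11:45–12:00, 12:45–13:00.
Common window lengths: 15, 15 min; longest is 15.

15 minutes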